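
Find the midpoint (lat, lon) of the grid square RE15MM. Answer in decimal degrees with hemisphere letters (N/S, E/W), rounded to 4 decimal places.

Field R=17, E=4: +17·20° lon, +4·10° lat → SW at lon 160°, lat -50°.
Square 1, 5: +1·2° lon, +5·1° lat → SW at lon 162°, lat -45°.
Subsquare m=12, m=12: +12·0.0833333° lon, +12·0.0416667° lat → SW at lon 163°, lat -44.5°.
Cell spans 0.0833333° lon × 0.0416667° lat. Centre is SW corner plus half of each.
latitude 44.4792° S, longitude 163.0417° E.

44.4792° S, 163.0417° E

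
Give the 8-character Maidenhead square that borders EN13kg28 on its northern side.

Latitude extended square 8; +1 → 9.
The longitude characters are unchanged.

EN13kg29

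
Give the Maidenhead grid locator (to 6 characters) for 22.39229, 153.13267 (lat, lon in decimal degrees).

Add 180° to longitude and 90° to latitude: 333.1327, 112.3923.
Field: lon ⌊333.1327/20⌋ = 16 → Q; lat ⌊112.3923/10⌋ = 11 → L.
Square: lon ⌊13.1327/2⌋ = 6; lat ⌊2.3923/1⌋ = 2.
Subsquare: lon ⌊1.1327/0.0833333⌋ = 13 → n; lat ⌊0.3923/0.0416667⌋ = 9 → j.

QL62nj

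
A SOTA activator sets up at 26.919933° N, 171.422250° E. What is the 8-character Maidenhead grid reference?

RL56rw00

Add 180° to longitude and 90° to latitude: 351.42225, 116.91993.
Field: 351.42225/20 → 17 → R, 116.91993/10 → 11 → L; chars RL.
Square: 11.42225/2 → 5, 6.91993/1 → 6; chars 56.
Subsquare: 1.42225/0.0833333 → 17 → r, 0.91993/0.0416667 → 22 → w; chars rw.
Extended square: 0.00558/0.00833333 → 0, 0.00327/0.00416667 → 0; chars 00.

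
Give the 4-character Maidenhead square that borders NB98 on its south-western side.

Longitude square 9; −1 → 8.
Latitude square 8; −1 → 7.

NB87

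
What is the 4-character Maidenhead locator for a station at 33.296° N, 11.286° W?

IM43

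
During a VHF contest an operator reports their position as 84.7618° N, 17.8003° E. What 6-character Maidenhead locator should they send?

Shift to the Maidenhead origin (180°W, 90°S): lon 197.8003, lat 174.7618.
Field (20°×10°, letters A–R): 197.8003/20 → 9 → J, 174.7618/10 → 17 → R; chars JR.
Square (2°×1°, digits 0–9): 17.8003/2 → 8, 4.7618/1 → 4; chars 84.
Subsquare (5′×2.5′, letters a–x): 1.8003/0.0833333 → 21 → v, 0.7618/0.0416667 → 18 → s; chars vs.

JR84vs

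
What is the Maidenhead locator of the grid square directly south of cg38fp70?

Latitude extended square 0; −1 → -1, wraps to 9, carry into subsquare.
Latitude subsquare p = 15; −1 → 14 = o.
The longitude characters are unchanged.

CG38fo79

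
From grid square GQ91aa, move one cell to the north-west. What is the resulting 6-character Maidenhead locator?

GQ81xb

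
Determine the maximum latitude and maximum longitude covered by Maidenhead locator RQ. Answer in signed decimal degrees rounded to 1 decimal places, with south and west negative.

Field R=17, Q=16: +17·20° lon, +16·10° lat → SW at lon 160°, lat 70°.
Cell spans 20° lon × 10° lat. NE corner is SW corner plus one full cell.
latitude 80.0, longitude 180.0.

80.0, 180.0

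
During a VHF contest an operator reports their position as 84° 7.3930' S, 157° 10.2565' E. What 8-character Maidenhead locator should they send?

Shift to the Maidenhead origin (180°W, 90°S): lon 337.17094, lat 5.87678.
Field: 337.17094/20 → 16 → Q, 5.87678/10 → 0 → A; chars QA.
Square: 17.17094/2 → 8, 5.87678/1 → 5; chars 85.
Subsquare: 1.17094/0.0833333 → 14 → o, 0.87678/0.0416667 → 21 → v; chars ov.
Extended square: 0.00427/0.00833333 → 0, 0.00178/0.00416667 → 0; chars 00.

QA85ov00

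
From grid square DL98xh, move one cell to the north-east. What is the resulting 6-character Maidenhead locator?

EL08ai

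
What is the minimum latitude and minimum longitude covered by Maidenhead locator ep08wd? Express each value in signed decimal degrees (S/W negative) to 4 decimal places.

68.1250, -98.1667

Field E=4, P=15: +4·20° lon, +15·10° lat → SW at lon -100°, lat 60°.
Square 0, 8: +0·2° lon, +8·1° lat → SW at lon -100°, lat 68°.
Subsquare w=22, d=3: +22·0.0833333° lon, +3·0.0416667° lat → SW at lon -98.1667°, lat 68.125°.
latitude 68.1250, longitude -98.1667.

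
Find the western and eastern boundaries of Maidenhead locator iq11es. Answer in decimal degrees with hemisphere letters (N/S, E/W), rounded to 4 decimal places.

Field I=8, Q=16: +8·20° lon, +16·10° lat → SW at lon -20°, lat 70°.
Square 1, 1: +1·2° lon, +1·1° lat → SW at lon -18°, lat 71°.
Subsquare e=4, s=18: +4·0.0833333° lon, +18·0.0416667° lat → SW at lon -17.6667°, lat 71.75°.
Cell spans 0.0833333° lon × 0.0416667° lat.
west 17.6667° W, east 17.5833° W.

17.6667° W, 17.5833° W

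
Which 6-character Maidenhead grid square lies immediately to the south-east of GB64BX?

Longitude subsquare b = 1; +1 → 2 = c.
Latitude subsquare x = 23; −1 → 22 = w.

GB64cw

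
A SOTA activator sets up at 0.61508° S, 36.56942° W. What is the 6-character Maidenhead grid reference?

HI19rj

Add 180° to longitude and 90° to latitude: 143.4306, 89.3849.
Field: 143.4306/20 → 7 → H, 89.3849/10 → 8 → I; chars HI.
Square: 3.4306/2 → 1, 9.3849/1 → 9; chars 19.
Subsquare: 1.4306/0.0833333 → 17 → r, 0.3849/0.0416667 → 9 → j; chars rj.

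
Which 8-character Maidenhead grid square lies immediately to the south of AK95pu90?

AK95pt99

Latitude extended square 0; −1 → -1, wraps to 9, carry into subsquare.
Latitude subsquare u = 20; −1 → 19 = t.
The longitude characters are unchanged.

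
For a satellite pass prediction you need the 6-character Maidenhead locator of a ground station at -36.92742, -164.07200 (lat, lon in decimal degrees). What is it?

AF73xb

Shift to the Maidenhead origin (180°W, 90°S): lon 15.9280, lat 53.0726.
Field: lon ⌊15.9280/20⌋ = 0 → A; lat ⌊53.0726/10⌋ = 5 → F.
Square: lon ⌊15.9280/2⌋ = 7; lat ⌊3.0726/1⌋ = 3.
Subsquare: lon ⌊1.9280/0.0833333⌋ = 23 → x; lat ⌊0.0726/0.0416667⌋ = 1 → b.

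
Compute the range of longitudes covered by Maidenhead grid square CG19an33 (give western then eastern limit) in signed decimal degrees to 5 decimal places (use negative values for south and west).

Field C=2, G=6: +2·20° lon, +6·10° lat → SW at lon -140°, lat -30°.
Square 1, 9: +1·2° lon, +9·1° lat → SW at lon -138°, lat -21°.
Subsquare a=0, n=13: +0·0.0833333° lon, +13·0.0416667° lat → SW at lon -138°, lat -20.4583°.
Extended square 3, 3: +3·0.00833333° lon, +3·0.00416667° lat → SW at lon -137.975°, lat -20.4458°.
Cell spans 0.00833333° lon × 0.00416667° lat.
west -137.97500, east -137.96667.

-137.97500, -137.96667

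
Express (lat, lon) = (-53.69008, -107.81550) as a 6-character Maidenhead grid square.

DD66ch

Add 180° to longitude and 90° to latitude: 72.1845, 36.3099.
Field: 72.1845/20 → 3 → D, 36.3099/10 → 3 → D; chars DD.
Square: 12.1845/2 → 6, 6.3099/1 → 6; chars 66.
Subsquare: 0.1845/0.0833333 → 2 → c, 0.3099/0.0416667 → 7 → h; chars ch.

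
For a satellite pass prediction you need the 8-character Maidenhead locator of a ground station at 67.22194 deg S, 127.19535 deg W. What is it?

CC62js66

Shift to the Maidenhead origin (180°W, 90°S): lon 52.80465, lat 22.77806.
Field: 52.80465/20 → 2 → C, 22.77806/10 → 2 → C; chars CC.
Square: 12.80465/2 → 6, 2.77806/1 → 2; chars 62.
Subsquare: 0.80465/0.0833333 → 9 → j, 0.77806/0.0416667 → 18 → s; chars js.
Extended square: 0.05465/0.00833333 → 6, 0.02806/0.00416667 → 6; chars 66.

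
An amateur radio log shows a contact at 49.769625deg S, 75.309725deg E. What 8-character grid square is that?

Shift to the Maidenhead origin (180°W, 90°S): lon 255.30973, lat 40.23038.
Field: 255.30973/20 → 12 → M, 40.23038/10 → 4 → E; chars ME.
Square: 15.30973/2 → 7, 0.23038/1 → 0; chars 70.
Subsquare: 1.30973/0.0833333 → 15 → p, 0.23038/0.0416667 → 5 → f; chars pf.
Extended square: 0.05973/0.00833333 → 7, 0.02204/0.00416667 → 5; chars 75.

ME70pf75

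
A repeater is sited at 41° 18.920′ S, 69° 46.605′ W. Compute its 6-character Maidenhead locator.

Add 180° to longitude and 90° to latitude: 110.2232, 48.6847.
Field: lon ⌊110.2232/20⌋ = 5 → F; lat ⌊48.6847/10⌋ = 4 → E.
Square: lon ⌊10.2232/2⌋ = 5; lat ⌊8.6847/1⌋ = 8.
Subsquare: lon ⌊0.2232/0.0833333⌋ = 2 → c; lat ⌊0.6847/0.0416667⌋ = 16 → q.

FE58cq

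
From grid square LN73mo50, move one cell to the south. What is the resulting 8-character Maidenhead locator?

Latitude extended square 0; −1 → -1, wraps to 9, carry into subsquare.
Latitude subsquare o = 14; −1 → 13 = n.
The longitude characters are unchanged.

LN73mn59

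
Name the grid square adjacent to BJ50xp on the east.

BJ60ap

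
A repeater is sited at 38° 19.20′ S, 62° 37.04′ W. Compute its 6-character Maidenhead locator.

Add 180° to longitude and 90° to latitude: 117.3827, 51.6800.
Field: 117.3827/20 → 5 → F, 51.6800/10 → 5 → F; chars FF.
Square: 17.3827/2 → 8, 1.6800/1 → 1; chars 81.
Subsquare: 1.3827/0.0833333 → 16 → q, 0.6800/0.0416667 → 16 → q; chars qq.

FF81qq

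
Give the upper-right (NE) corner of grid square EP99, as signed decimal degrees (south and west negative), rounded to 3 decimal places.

70.000, -80.000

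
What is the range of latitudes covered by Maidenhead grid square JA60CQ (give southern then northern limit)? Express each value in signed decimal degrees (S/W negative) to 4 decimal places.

-89.3333, -89.2917

Field J=9, A=0: +9·20° lon, +0·10° lat → SW at lon 0°, lat -90°.
Square 6, 0: +6·2° lon, +0·1° lat → SW at lon 12°, lat -90°.
Subsquare c=2, q=16: +2·0.0833333° lon, +16·0.0416667° lat → SW at lon 12.1667°, lat -89.3333°.
Cell spans 0.0833333° lon × 0.0416667° lat.
south -89.3333, north -89.2917.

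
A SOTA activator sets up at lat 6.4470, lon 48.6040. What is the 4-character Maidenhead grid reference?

Shift to the Maidenhead origin (180°W, 90°S): lon 228.60, lat 96.45.
Field: 228.60/20 → 11 → L, 96.45/10 → 9 → J; chars LJ.
Square: 8.60/2 → 4, 6.45/1 → 6; chars 46.

LJ46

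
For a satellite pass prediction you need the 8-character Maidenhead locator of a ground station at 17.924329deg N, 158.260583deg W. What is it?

BK07uw81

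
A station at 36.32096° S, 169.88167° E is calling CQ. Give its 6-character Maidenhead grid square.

RF43wq

Add 180° to longitude and 90° to latitude: 349.8817, 53.6790.
Field (20°×10°, letters A–R): 349.8817/20 → 17 → R, 53.6790/10 → 5 → F; chars RF.
Square (2°×1°, digits 0–9): 9.8817/2 → 4, 3.6790/1 → 3; chars 43.
Subsquare (5′×2.5′, letters a–x): 1.8817/0.0833333 → 22 → w, 0.6790/0.0416667 → 16 → q; chars wq.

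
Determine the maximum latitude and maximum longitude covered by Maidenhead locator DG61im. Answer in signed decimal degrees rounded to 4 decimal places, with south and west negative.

-28.4583, -107.2500

Field D=3, G=6: +3·20° lon, +6·10° lat → SW at lon -120°, lat -30°.
Square 6, 1: +6·2° lon, +1·1° lat → SW at lon -108°, lat -29°.
Subsquare i=8, m=12: +8·0.0833333° lon, +12·0.0416667° lat → SW at lon -107.333°, lat -28.5°.
Cell spans 0.0833333° lon × 0.0416667° lat. NE corner is SW corner plus one full cell.
latitude -28.4583, longitude -107.2500.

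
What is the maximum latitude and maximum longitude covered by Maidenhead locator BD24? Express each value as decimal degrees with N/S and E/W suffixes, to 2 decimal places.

55.00° S, 154.00° W

Field B=1, D=3: +1·20° lon, +3·10° lat → SW at lon -160°, lat -60°.
Square 2, 4: +2·2° lon, +4·1° lat → SW at lon -156°, lat -56°.
Cell spans 2° lon × 1° lat. NE corner is SW corner plus one full cell.
latitude 55.00° S, longitude 154.00° W.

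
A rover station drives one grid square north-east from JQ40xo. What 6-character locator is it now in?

JQ50ap

Longitude subsquare x = 23; +1 → 24, wraps to 0 = a, carry into square.
Longitude square 4; +1 → 5.
Latitude subsquare o = 14; +1 → 15 = p.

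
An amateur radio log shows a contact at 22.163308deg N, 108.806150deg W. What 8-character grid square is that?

Add 180° to longitude and 90° to latitude: 71.19385, 112.16331.
Field: 71.19385/20 → 3 → D, 112.16331/10 → 11 → L; chars DL.
Square: 11.19385/2 → 5, 2.16331/1 → 2; chars 52.
Subsquare: 1.19385/0.0833333 → 14 → o, 0.16331/0.0416667 → 3 → d; chars od.
Extended square: 0.02718/0.00833333 → 3, 0.03831/0.00416667 → 9; chars 39.

DL52od39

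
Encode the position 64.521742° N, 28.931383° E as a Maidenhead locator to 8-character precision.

KP44lm15

Shift to the Maidenhead origin (180°W, 90°S): lon 208.93138, lat 154.52174.
Field: 208.93138/20 → 10 → K, 154.52174/10 → 15 → P; chars KP.
Square: 8.93138/2 → 4, 4.52174/1 → 4; chars 44.
Subsquare: 0.93138/0.0833333 → 11 → l, 0.52174/0.0416667 → 12 → m; chars lm.
Extended square: 0.01472/0.00833333 → 1, 0.02174/0.00416667 → 5; chars 15.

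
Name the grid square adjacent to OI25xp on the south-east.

OI35ao

Longitude subsquare x = 23; +1 → 24, wraps to 0 = a, carry into square.
Longitude square 2; +1 → 3.
Latitude subsquare p = 15; −1 → 14 = o.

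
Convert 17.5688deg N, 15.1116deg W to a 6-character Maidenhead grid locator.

Shift to the Maidenhead origin (180°W, 90°S): lon 164.8884, lat 107.5688.
Field: lon ⌊164.8884/20⌋ = 8 → I; lat ⌊107.5688/10⌋ = 10 → K.
Square: lon ⌊4.8884/2⌋ = 2; lat ⌊7.5688/1⌋ = 7.
Subsquare: lon ⌊0.8884/0.0833333⌋ = 10 → k; lat ⌊0.5688/0.0416667⌋ = 13 → n.

IK27kn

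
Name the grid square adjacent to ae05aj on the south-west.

RE95xi

Longitude subsquare a = 0; −1 → -1, wraps to 23 = x, carry into square.
Longitude square 0; −1 → -1, wraps to 9, carry into field.
Longitude field A = 0; −1 → -1, wraps to 17 = R, wrapping around the antimeridian.
Latitude subsquare j = 9; −1 → 8 = i.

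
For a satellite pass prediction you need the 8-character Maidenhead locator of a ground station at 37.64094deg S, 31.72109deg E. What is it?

KF52ui66

Offset from 180°W / 90°S: lon 211.72109°, lat 52.35906°.
Field: lon ⌊211.72109/20⌋ = 10 → K; lat ⌊52.35906/10⌋ = 5 → F.
Square: lon ⌊11.72109/2⌋ = 5; lat ⌊2.35906/1⌋ = 2.
Subsquare: lon ⌊1.72109/0.0833333⌋ = 20 → u; lat ⌊0.35906/0.0416667⌋ = 8 → i.
Extended square: lon ⌊0.05442/0.00833333⌋ = 6; lat ⌊0.02573/0.00416667⌋ = 6.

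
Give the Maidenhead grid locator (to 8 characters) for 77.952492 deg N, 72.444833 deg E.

Shift to the Maidenhead origin (180°W, 90°S): lon 252.44483, lat 167.95249.
Field: lon ⌊252.44483/20⌋ = 12 → M; lat ⌊167.95249/10⌋ = 16 → Q.
Square: lon ⌊12.44483/2⌋ = 6; lat ⌊7.95249/1⌋ = 7.
Subsquare: lon ⌊0.44483/0.0833333⌋ = 5 → f; lat ⌊0.95249/0.0416667⌋ = 22 → w.
Extended square: lon ⌊0.02817/0.00833333⌋ = 3; lat ⌊0.03583/0.00416667⌋ = 8.

MQ67fw38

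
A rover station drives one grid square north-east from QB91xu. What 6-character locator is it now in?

Longitude subsquare x = 23; +1 → 24, wraps to 0 = a, carry into square.
Longitude square 9; +1 → 10, wraps to 0, carry into field.
Longitude field Q = 16; +1 → 17 = R.
Latitude subsquare u = 20; +1 → 21 = v.

RB01av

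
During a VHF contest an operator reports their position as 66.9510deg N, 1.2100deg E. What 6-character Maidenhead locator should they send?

Add 180° to longitude and 90° to latitude: 181.2100, 156.9510.
Field: lon ⌊181.2100/20⌋ = 9 → J; lat ⌊156.9510/10⌋ = 15 → P.
Square: lon ⌊1.2100/2⌋ = 0; lat ⌊6.9510/1⌋ = 6.
Subsquare: lon ⌊1.2100/0.0833333⌋ = 14 → o; lat ⌊0.9510/0.0416667⌋ = 22 → w.

JP06ow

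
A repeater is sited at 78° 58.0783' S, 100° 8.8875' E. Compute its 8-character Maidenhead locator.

OB01ba77

Add 180° to longitude and 90° to latitude: 280.14812, 11.03203.
Field: lon ⌊280.14812/20⌋ = 14 → O; lat ⌊11.03203/10⌋ = 1 → B.
Square: lon ⌊0.14812/2⌋ = 0; lat ⌊1.03203/1⌋ = 1.
Subsquare: lon ⌊0.14812/0.0833333⌋ = 1 → b; lat ⌊0.03203/0.0416667⌋ = 0 → a.
Extended square: lon ⌊0.06479/0.00833333⌋ = 7; lat ⌊0.03203/0.00416667⌋ = 7.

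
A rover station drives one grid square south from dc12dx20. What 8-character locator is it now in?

DC12dw29

Latitude extended square 0; −1 → -1, wraps to 9, carry into subsquare.
Latitude subsquare x = 23; −1 → 22 = w.
The longitude characters are unchanged.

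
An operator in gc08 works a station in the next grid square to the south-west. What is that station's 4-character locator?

FC97

Longitude square 0; −1 → -1, wraps to 9, carry into field.
Longitude field G = 6; −1 → 5 = F.
Latitude square 8; −1 → 7.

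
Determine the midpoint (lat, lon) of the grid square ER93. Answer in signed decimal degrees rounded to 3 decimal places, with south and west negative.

83.500, -81.000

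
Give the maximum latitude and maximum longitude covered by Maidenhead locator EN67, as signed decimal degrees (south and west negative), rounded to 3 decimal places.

Field E=4, N=13: +4·20° lon, +13·10° lat → SW at lon -100°, lat 40°.
Square 6, 7: +6·2° lon, +7·1° lat → SW at lon -88°, lat 47°.
Cell spans 2° lon × 1° lat. NE corner is SW corner plus one full cell.
latitude 48.000, longitude -86.000.

48.000, -86.000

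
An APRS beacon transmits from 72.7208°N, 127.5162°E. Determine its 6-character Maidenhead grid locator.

PQ32sr

Shift to the Maidenhead origin (180°W, 90°S): lon 307.5162, lat 162.7208.
Field: 307.5162/20 → 15 → P, 162.7208/10 → 16 → Q; chars PQ.
Square: 7.5162/2 → 3, 2.7208/1 → 2; chars 32.
Subsquare: 1.5162/0.0833333 → 18 → s, 0.7208/0.0416667 → 17 → r; chars sr.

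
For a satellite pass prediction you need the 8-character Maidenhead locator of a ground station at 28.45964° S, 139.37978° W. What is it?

Offset from 180°W / 90°S: lon 40.62022°, lat 61.54036°.
Field: lon ⌊40.62022/20⌋ = 2 → C; lat ⌊61.54036/10⌋ = 6 → G.
Square: lon ⌊0.62022/2⌋ = 0; lat ⌊1.54036/1⌋ = 1.
Subsquare: lon ⌊0.62022/0.0833333⌋ = 7 → h; lat ⌊0.54036/0.0416667⌋ = 12 → m.
Extended square: lon ⌊0.03689/0.00833333⌋ = 4; lat ⌊0.04036/0.00416667⌋ = 9.

CG01hm49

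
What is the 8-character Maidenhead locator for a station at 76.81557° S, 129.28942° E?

PB43pe44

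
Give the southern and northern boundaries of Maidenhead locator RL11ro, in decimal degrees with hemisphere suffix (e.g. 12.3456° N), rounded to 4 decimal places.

21.5833° N, 21.6250° N

Field R=17, L=11: +17·20° lon, +11·10° lat → SW at lon 160°, lat 20°.
Square 1, 1: +1·2° lon, +1·1° lat → SW at lon 162°, lat 21°.
Subsquare r=17, o=14: +17·0.0833333° lon, +14·0.0416667° lat → SW at lon 163.417°, lat 21.5833°.
Cell spans 0.0833333° lon × 0.0416667° lat.
south 21.5833° N, north 21.6250° N.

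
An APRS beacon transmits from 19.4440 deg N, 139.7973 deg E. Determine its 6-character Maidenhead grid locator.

PK99vk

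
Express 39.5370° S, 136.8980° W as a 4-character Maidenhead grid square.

CF10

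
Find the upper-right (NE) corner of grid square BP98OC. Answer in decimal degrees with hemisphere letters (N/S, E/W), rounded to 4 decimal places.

68.1250° N, 140.7500° W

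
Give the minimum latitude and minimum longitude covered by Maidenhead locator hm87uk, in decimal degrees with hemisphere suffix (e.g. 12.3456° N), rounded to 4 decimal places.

37.4167° N, 22.3333° W

Field H=7, M=12: +7·20° lon, +12·10° lat → SW at lon -40°, lat 30°.
Square 8, 7: +8·2° lon, +7·1° lat → SW at lon -24°, lat 37°.
Subsquare u=20, k=10: +20·0.0833333° lon, +10·0.0416667° lat → SW at lon -22.3333°, lat 37.4167°.
latitude 37.4167° N, longitude 22.3333° W.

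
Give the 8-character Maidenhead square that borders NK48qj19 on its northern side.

Latitude extended square 9; +1 → 10, wraps to 0, carry into subsquare.
Latitude subsquare j = 9; +1 → 10 = k.
The longitude characters are unchanged.

NK48qk10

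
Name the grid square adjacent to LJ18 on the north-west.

Longitude square 1; −1 → 0.
Latitude square 8; +1 → 9.

LJ09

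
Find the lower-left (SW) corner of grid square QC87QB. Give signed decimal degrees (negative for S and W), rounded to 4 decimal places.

-62.9583, 157.3333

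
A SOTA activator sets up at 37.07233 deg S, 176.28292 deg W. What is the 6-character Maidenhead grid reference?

Add 180° to longitude and 90° to latitude: 3.7171, 52.9277.
Field (20°×10°, letters A–R): lon ⌊3.7171/20⌋ = 0 → A; lat ⌊52.9277/10⌋ = 5 → F.
Square (2°×1°, digits 0–9): lon ⌊3.7171/2⌋ = 1; lat ⌊2.9277/1⌋ = 2.
Subsquare (5′×2.5′, letters a–x): lon ⌊1.7171/0.0833333⌋ = 20 → u; lat ⌊0.9277/0.0416667⌋ = 22 → w.

AF12uw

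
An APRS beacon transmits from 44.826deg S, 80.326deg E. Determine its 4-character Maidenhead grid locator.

NE05

Shift to the Maidenhead origin (180°W, 90°S): lon 260.33, lat 45.17.
Field (20°×10°, letters A–R): lon ⌊260.33/20⌋ = 13 → N; lat ⌊45.17/10⌋ = 4 → E.
Square (2°×1°, digits 0–9): lon ⌊0.33/2⌋ = 0; lat ⌊5.17/1⌋ = 5.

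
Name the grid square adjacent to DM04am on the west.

CM94xm

Longitude subsquare a = 0; −1 → -1, wraps to 23 = x, carry into square.
Longitude square 0; −1 → -1, wraps to 9, carry into field.
Longitude field D = 3; −1 → 2 = C.
The latitude characters are unchanged.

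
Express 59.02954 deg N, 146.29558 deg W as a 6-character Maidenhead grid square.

BO69ua

Shift to the Maidenhead origin (180°W, 90°S): lon 33.7044, lat 149.0295.
Field: lon ⌊33.7044/20⌋ = 1 → B; lat ⌊149.0295/10⌋ = 14 → O.
Square: lon ⌊13.7044/2⌋ = 6; lat ⌊9.0295/1⌋ = 9.
Subsquare: lon ⌊1.7044/0.0833333⌋ = 20 → u; lat ⌊0.0295/0.0416667⌋ = 0 → a.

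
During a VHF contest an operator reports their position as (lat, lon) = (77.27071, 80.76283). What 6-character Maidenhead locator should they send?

Offset from 180°W / 90°S: lon 260.7628°, lat 167.2707°.
Field: lon ⌊260.7628/20⌋ = 13 → N; lat ⌊167.2707/10⌋ = 16 → Q.
Square: lon ⌊0.7628/2⌋ = 0; lat ⌊7.2707/1⌋ = 7.
Subsquare: lon ⌊0.7628/0.0833333⌋ = 9 → j; lat ⌊0.2707/0.0416667⌋ = 6 → g.

NQ07jg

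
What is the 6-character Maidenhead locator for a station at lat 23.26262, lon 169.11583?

RL43ng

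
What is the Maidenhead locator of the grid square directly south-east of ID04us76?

ID04us85

Longitude extended square 7; +1 → 8.
Latitude extended square 6; −1 → 5.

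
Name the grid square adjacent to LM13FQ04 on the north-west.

Longitude extended square 0; −1 → -1, wraps to 9, carry into subsquare.
Longitude subsquare f = 5; −1 → 4 = e.
Latitude extended square 4; +1 → 5.

LM13eq95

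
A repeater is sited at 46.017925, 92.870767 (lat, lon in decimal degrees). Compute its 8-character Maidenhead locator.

Add 180° to longitude and 90° to latitude: 272.87077, 136.01792.
Field: lon ⌊272.87077/20⌋ = 13 → N; lat ⌊136.01792/10⌋ = 13 → N.
Square: lon ⌊12.87077/2⌋ = 6; lat ⌊6.01792/1⌋ = 6.
Subsquare: lon ⌊0.87077/0.0833333⌋ = 10 → k; lat ⌊0.01792/0.0416667⌋ = 0 → a.
Extended square: lon ⌊0.03743/0.00833333⌋ = 4; lat ⌊0.01792/0.00416667⌋ = 4.

NN66ka44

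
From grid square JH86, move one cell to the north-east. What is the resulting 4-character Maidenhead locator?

JH97

Longitude square 8; +1 → 9.
Latitude square 6; +1 → 7.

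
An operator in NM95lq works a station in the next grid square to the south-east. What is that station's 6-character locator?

NM95mp

Longitude subsquare l = 11; +1 → 12 = m.
Latitude subsquare q = 16; −1 → 15 = p.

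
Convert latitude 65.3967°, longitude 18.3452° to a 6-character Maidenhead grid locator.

JP95ej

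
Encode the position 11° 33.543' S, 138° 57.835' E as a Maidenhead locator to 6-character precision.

Shift to the Maidenhead origin (180°W, 90°S): lon 318.9639, lat 78.4410.
Field (20°×10°, letters A–R): 318.9639/20 → 15 → P, 78.4410/10 → 7 → H; chars PH.
Square (2°×1°, digits 0–9): 18.9639/2 → 9, 8.4410/1 → 8; chars 98.
Subsquare (5′×2.5′, letters a–x): 0.9639/0.0833333 → 11 → l, 0.4410/0.0416667 → 10 → k; chars lk.

PH98lk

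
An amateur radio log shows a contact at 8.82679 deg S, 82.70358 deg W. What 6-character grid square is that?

EI81pe

Shift to the Maidenhead origin (180°W, 90°S): lon 97.2964, lat 81.1732.
Field: lon ⌊97.2964/20⌋ = 4 → E; lat ⌊81.1732/10⌋ = 8 → I.
Square: lon ⌊17.2964/2⌋ = 8; lat ⌊1.1732/1⌋ = 1.
Subsquare: lon ⌊1.2964/0.0833333⌋ = 15 → p; lat ⌊0.1732/0.0416667⌋ = 4 → e.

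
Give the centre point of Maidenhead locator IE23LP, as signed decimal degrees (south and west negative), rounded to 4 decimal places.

Field I=8, E=4: +8·20° lon, +4·10° lat → SW at lon -20°, lat -50°.
Square 2, 3: +2·2° lon, +3·1° lat → SW at lon -16°, lat -47°.
Subsquare l=11, p=15: +11·0.0833333° lon, +15·0.0416667° lat → SW at lon -15.0833°, lat -46.375°.
Cell spans 0.0833333° lon × 0.0416667° lat. Centre is SW corner plus half of each.
latitude -46.3542, longitude -15.0417.

-46.3542, -15.0417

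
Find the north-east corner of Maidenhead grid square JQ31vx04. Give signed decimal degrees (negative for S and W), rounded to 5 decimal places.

Field J=9, Q=16: +9·20° lon, +16·10° lat → SW at lon 0°, lat 70°.
Square 3, 1: +3·2° lon, +1·1° lat → SW at lon 6°, lat 71°.
Subsquare v=21, x=23: +21·0.0833333° lon, +23·0.0416667° lat → SW at lon 7.75°, lat 71.9583°.
Extended square 0, 4: +0·0.00833333° lon, +4·0.00416667° lat → SW at lon 7.75°, lat 71.975°.
Cell spans 0.00833333° lon × 0.00416667° lat. NE corner is SW corner plus one full cell.
latitude 71.97917, longitude 7.75833.

71.97917, 7.75833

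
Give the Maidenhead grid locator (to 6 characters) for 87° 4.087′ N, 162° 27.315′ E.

Add 180° to longitude and 90° to latitude: 342.4552, 177.0681.
Field: lon ⌊342.4552/20⌋ = 17 → R; lat ⌊177.0681/10⌋ = 17 → R.
Square: lon ⌊2.4552/2⌋ = 1; lat ⌊7.0681/1⌋ = 7.
Subsquare: lon ⌊0.4552/0.0833333⌋ = 5 → f; lat ⌊0.0681/0.0416667⌋ = 1 → b.

RR17fb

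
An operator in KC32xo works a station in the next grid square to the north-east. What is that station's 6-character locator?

Longitude subsquare x = 23; +1 → 24, wraps to 0 = a, carry into square.
Longitude square 3; +1 → 4.
Latitude subsquare o = 14; +1 → 15 = p.

KC42ap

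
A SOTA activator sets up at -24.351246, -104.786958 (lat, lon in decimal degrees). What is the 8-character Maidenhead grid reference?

DG75op55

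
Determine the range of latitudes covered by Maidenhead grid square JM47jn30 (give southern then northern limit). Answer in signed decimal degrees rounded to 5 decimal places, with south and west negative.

Field J=9, M=12: +9·20° lon, +12·10° lat → SW at lon 0°, lat 30°.
Square 4, 7: +4·2° lon, +7·1° lat → SW at lon 8°, lat 37°.
Subsquare j=9, n=13: +9·0.0833333° lon, +13·0.0416667° lat → SW at lon 8.75°, lat 37.5417°.
Extended square 3, 0: +3·0.00833333° lon, +0·0.00416667° lat → SW at lon 8.775°, lat 37.5417°.
Cell spans 0.00833333° lon × 0.00416667° lat.
south 37.54167, north 37.54583.

37.54167, 37.54583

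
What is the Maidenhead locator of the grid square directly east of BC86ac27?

BC86ac37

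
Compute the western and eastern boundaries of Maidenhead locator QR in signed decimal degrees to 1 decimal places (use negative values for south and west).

140.0, 160.0

Field Q=16, R=17: +16·20° lon, +17·10° lat → SW at lon 140°, lat 80°.
Cell spans 20° lon × 10° lat.
west 140.0, east 160.0.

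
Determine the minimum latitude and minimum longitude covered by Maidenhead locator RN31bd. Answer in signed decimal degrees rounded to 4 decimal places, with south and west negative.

Field R=17, N=13: +17·20° lon, +13·10° lat → SW at lon 160°, lat 40°.
Square 3, 1: +3·2° lon, +1·1° lat → SW at lon 166°, lat 41°.
Subsquare b=1, d=3: +1·0.0833333° lon, +3·0.0416667° lat → SW at lon 166.083°, lat 41.125°.
latitude 41.1250, longitude 166.0833.

41.1250, 166.0833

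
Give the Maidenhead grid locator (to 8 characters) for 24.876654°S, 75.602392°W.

Offset from 180°W / 90°S: lon 104.39761°, lat 65.12335°.
Field: 104.39761/20 → 5 → F, 65.12335/10 → 6 → G; chars FG.
Square: 4.39761/2 → 2, 5.12335/1 → 5; chars 25.
Subsquare: 0.39761/0.0833333 → 4 → e, 0.12335/0.0416667 → 2 → c; chars ec.
Extended square: 0.06427/0.00833333 → 7, 0.04001/0.00416667 → 9; chars 79.

FG25ec79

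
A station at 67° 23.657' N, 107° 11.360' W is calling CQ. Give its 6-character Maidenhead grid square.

DP67jj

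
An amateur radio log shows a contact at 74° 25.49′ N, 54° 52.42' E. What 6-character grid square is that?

Shift to the Maidenhead origin (180°W, 90°S): lon 234.8737, lat 164.4248.
Field (20°×10°, letters A–R): lon ⌊234.8737/20⌋ = 11 → L; lat ⌊164.4248/10⌋ = 16 → Q.
Square (2°×1°, digits 0–9): lon ⌊14.8737/2⌋ = 7; lat ⌊4.4248/1⌋ = 4.
Subsquare (5′×2.5′, letters a–x): lon ⌊0.8737/0.0833333⌋ = 10 → k; lat ⌊0.4248/0.0416667⌋ = 10 → k.

LQ74kk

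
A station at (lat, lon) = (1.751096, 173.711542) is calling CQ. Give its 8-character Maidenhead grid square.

Add 180° to longitude and 90° to latitude: 353.71154, 91.75110.
Field: lon ⌊353.71154/20⌋ = 17 → R; lat ⌊91.75110/10⌋ = 9 → J.
Square: lon ⌊13.71154/2⌋ = 6; lat ⌊1.75110/1⌋ = 1.
Subsquare: lon ⌊1.71154/0.0833333⌋ = 20 → u; lat ⌊0.75110/0.0416667⌋ = 18 → s.
Extended square: lon ⌊0.04488/0.00833333⌋ = 5; lat ⌊0.00110/0.00416667⌋ = 0.

RJ61us50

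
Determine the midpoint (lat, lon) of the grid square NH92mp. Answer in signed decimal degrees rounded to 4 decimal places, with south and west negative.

-17.3542, 99.0417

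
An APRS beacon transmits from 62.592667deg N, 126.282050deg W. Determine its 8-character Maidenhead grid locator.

CP62uo62

Add 180° to longitude and 90° to latitude: 53.71795, 152.59267.
Field: 53.71795/20 → 2 → C, 152.59267/10 → 15 → P; chars CP.
Square: 13.71795/2 → 6, 2.59267/1 → 2; chars 62.
Subsquare: 1.71795/0.0833333 → 20 → u, 0.59267/0.0416667 → 14 → o; chars uo.
Extended square: 0.05128/0.00833333 → 6, 0.00933/0.00416667 → 2; chars 62.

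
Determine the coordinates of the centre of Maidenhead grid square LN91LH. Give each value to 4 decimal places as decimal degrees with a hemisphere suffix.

41.3125° N, 58.9583° E

Field L=11, N=13: +11·20° lon, +13·10° lat → SW at lon 40°, lat 40°.
Square 9, 1: +9·2° lon, +1·1° lat → SW at lon 58°, lat 41°.
Subsquare l=11, h=7: +11·0.0833333° lon, +7·0.0416667° lat → SW at lon 58.9167°, lat 41.2917°.
Cell spans 0.0833333° lon × 0.0416667° lat. Centre is SW corner plus half of each.
latitude 41.3125° N, longitude 58.9583° E.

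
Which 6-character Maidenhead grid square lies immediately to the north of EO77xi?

EO77xj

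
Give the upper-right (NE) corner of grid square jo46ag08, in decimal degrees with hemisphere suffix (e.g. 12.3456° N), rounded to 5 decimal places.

Field J=9, O=14: +9·20° lon, +14·10° lat → SW at lon 0°, lat 50°.
Square 4, 6: +4·2° lon, +6·1° lat → SW at lon 8°, lat 56°.
Subsquare a=0, g=6: +0·0.0833333° lon, +6·0.0416667° lat → SW at lon 8°, lat 56.25°.
Extended square 0, 8: +0·0.00833333° lon, +8·0.00416667° lat → SW at lon 8°, lat 56.2833°.
Cell spans 0.00833333° lon × 0.00416667° lat. NE corner is SW corner plus one full cell.
latitude 56.28750° N, longitude 8.00833° E.

56.28750° N, 8.00833° E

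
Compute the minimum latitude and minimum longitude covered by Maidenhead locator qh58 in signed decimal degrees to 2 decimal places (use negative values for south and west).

Field Q=16, H=7: +16·20° lon, +7·10° lat → SW at lon 140°, lat -20°.
Square 5, 8: +5·2° lon, +8·1° lat → SW at lon 150°, lat -12°.
latitude -12.00, longitude 150.00.

-12.00, 150.00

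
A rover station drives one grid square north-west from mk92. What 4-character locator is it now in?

MK83

Longitude square 9; −1 → 8.
Latitude square 2; +1 → 3.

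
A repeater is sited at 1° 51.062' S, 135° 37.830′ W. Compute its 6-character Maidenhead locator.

Shift to the Maidenhead origin (180°W, 90°S): lon 44.3695, lat 88.1490.
Field (20°×10°, letters A–R): 44.3695/20 → 2 → C, 88.1490/10 → 8 → I; chars CI.
Square (2°×1°, digits 0–9): 4.3695/2 → 2, 8.1490/1 → 8; chars 28.
Subsquare (5′×2.5′, letters a–x): 0.3695/0.0833333 → 4 → e, 0.1490/0.0416667 → 3 → d; chars ed.

CI28ed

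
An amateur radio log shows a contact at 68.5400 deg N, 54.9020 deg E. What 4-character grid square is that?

Add 180° to longitude and 90° to latitude: 234.90, 158.54.
Field: lon ⌊234.90/20⌋ = 11 → L; lat ⌊158.54/10⌋ = 15 → P.
Square: lon ⌊14.90/2⌋ = 7; lat ⌊8.54/1⌋ = 8.

LP78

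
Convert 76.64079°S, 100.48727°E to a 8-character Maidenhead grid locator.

Offset from 180°W / 90°S: lon 280.48727°, lat 13.35921°.
Field: 280.48727/20 → 14 → O, 13.35921/10 → 1 → B; chars OB.
Square: 0.48727/2 → 0, 3.35921/1 → 3; chars 03.
Subsquare: 0.48727/0.0833333 → 5 → f, 0.35921/0.0416667 → 8 → i; chars fi.
Extended square: 0.07060/0.00833333 → 8, 0.02588/0.00416667 → 6; chars 86.

OB03fi86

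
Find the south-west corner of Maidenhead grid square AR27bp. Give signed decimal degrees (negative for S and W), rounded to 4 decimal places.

87.6250, -175.9167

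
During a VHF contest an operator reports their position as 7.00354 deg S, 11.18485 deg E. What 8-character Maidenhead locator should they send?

JI52ox29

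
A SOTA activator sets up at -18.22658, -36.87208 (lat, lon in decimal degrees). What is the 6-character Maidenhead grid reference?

Offset from 180°W / 90°S: lon 143.1279°, lat 71.7734°.
Field: 143.1279/20 → 7 → H, 71.7734/10 → 7 → H; chars HH.
Square: 3.1279/2 → 1, 1.7734/1 → 1; chars 11.
Subsquare: 1.1279/0.0833333 → 13 → n, 0.7734/0.0416667 → 18 → s; chars ns.

HH11ns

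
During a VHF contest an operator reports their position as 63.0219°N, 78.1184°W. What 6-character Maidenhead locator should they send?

Add 180° to longitude and 90° to latitude: 101.8816, 153.0219.
Field: 101.8816/20 → 5 → F, 153.0219/10 → 15 → P; chars FP.
Square: 1.8816/2 → 0, 3.0219/1 → 3; chars 03.
Subsquare: 1.8816/0.0833333 → 22 → w, 0.0219/0.0416667 → 0 → a; chars wa.

FP03wa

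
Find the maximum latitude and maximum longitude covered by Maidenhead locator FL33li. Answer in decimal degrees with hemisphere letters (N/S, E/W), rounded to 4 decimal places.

23.3750° N, 73.0000° W

Field F=5, L=11: +5·20° lon, +11·10° lat → SW at lon -80°, lat 20°.
Square 3, 3: +3·2° lon, +3·1° lat → SW at lon -74°, lat 23°.
Subsquare l=11, i=8: +11·0.0833333° lon, +8·0.0416667° lat → SW at lon -73.0833°, lat 23.3333°.
Cell spans 0.0833333° lon × 0.0416667° lat. NE corner is SW corner plus one full cell.
latitude 23.3750° N, longitude 73.0000° W.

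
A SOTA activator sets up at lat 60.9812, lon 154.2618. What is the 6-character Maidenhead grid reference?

QP70dx

Offset from 180°W / 90°S: lon 334.2618°, lat 150.9812°.
Field: 334.2618/20 → 16 → Q, 150.9812/10 → 15 → P; chars QP.
Square: 14.2618/2 → 7, 0.9812/1 → 0; chars 70.
Subsquare: 0.2618/0.0833333 → 3 → d, 0.9812/0.0416667 → 23 → x; chars dx.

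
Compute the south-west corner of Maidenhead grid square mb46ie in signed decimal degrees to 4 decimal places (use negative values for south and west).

-73.8333, 68.6667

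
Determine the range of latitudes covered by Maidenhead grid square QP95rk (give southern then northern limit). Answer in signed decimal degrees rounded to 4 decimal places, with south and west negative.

65.4167, 65.4583

Field Q=16, P=15: +16·20° lon, +15·10° lat → SW at lon 140°, lat 60°.
Square 9, 5: +9·2° lon, +5·1° lat → SW at lon 158°, lat 65°.
Subsquare r=17, k=10: +17·0.0833333° lon, +10·0.0416667° lat → SW at lon 159.417°, lat 65.4167°.
Cell spans 0.0833333° lon × 0.0416667° lat.
south 65.4167, north 65.4583.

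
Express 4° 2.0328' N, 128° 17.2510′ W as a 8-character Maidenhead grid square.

CJ54ua58

Shift to the Maidenhead origin (180°W, 90°S): lon 51.71248, lat 94.03388.
Field: 51.71248/20 → 2 → C, 94.03388/10 → 9 → J; chars CJ.
Square: 11.71248/2 → 5, 4.03388/1 → 4; chars 54.
Subsquare: 1.71248/0.0833333 → 20 → u, 0.03388/0.0416667 → 0 → a; chars ua.
Extended square: 0.04582/0.00833333 → 5, 0.03388/0.00416667 → 8; chars 58.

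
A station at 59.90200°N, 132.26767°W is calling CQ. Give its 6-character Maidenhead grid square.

CO39uv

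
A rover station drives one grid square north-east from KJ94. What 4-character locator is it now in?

LJ05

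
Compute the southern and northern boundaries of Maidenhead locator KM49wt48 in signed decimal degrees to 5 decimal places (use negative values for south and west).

39.82500, 39.82917

Field K=10, M=12: +10·20° lon, +12·10° lat → SW at lon 20°, lat 30°.
Square 4, 9: +4·2° lon, +9·1° lat → SW at lon 28°, lat 39°.
Subsquare w=22, t=19: +22·0.0833333° lon, +19·0.0416667° lat → SW at lon 29.8333°, lat 39.7917°.
Extended square 4, 8: +4·0.00833333° lon, +8·0.00416667° lat → SW at lon 29.8667°, lat 39.825°.
Cell spans 0.00833333° lon × 0.00416667° lat.
south 39.82500, north 39.82917.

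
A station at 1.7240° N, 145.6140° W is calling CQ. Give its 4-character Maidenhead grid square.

BJ71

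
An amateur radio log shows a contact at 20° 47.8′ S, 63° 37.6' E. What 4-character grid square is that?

Shift to the Maidenhead origin (180°W, 90°S): lon 243.63, lat 69.20.
Field: 243.63/20 → 12 → M, 69.20/10 → 6 → G; chars MG.
Square: 3.63/2 → 1, 9.20/1 → 9; chars 19.

MG19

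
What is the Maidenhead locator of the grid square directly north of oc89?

OD80

Latitude square 9; +1 → 10, wraps to 0, carry into field.
Latitude field C = 2; +1 → 3 = D.
The longitude characters are unchanged.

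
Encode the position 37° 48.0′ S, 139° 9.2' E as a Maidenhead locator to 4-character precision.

Shift to the Maidenhead origin (180°W, 90°S): lon 319.15, lat 52.20.
Field (20°×10°, letters A–R): lon ⌊319.15/20⌋ = 15 → P; lat ⌊52.20/10⌋ = 5 → F.
Square (2°×1°, digits 0–9): lon ⌊19.15/2⌋ = 9; lat ⌊2.20/1⌋ = 2.

PF92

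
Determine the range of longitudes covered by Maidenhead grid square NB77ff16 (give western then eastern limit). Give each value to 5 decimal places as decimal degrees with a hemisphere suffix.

Field N=13, B=1: +13·20° lon, +1·10° lat → SW at lon 80°, lat -80°.
Square 7, 7: +7·2° lon, +7·1° lat → SW at lon 94°, lat -73°.
Subsquare f=5, f=5: +5·0.0833333° lon, +5·0.0416667° lat → SW at lon 94.4167°, lat -72.7917°.
Extended square 1, 6: +1·0.00833333° lon, +6·0.00416667° lat → SW at lon 94.425°, lat -72.7667°.
Cell spans 0.00833333° lon × 0.00416667° lat.
west 94.42500° E, east 94.43333° E.

94.42500° E, 94.43333° E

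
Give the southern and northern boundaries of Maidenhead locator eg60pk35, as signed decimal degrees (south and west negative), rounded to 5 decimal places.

Field E=4, G=6: +4·20° lon, +6·10° lat → SW at lon -100°, lat -30°.
Square 6, 0: +6·2° lon, +0·1° lat → SW at lon -88°, lat -30°.
Subsquare p=15, k=10: +15·0.0833333° lon, +10·0.0416667° lat → SW at lon -86.75°, lat -29.5833°.
Extended square 3, 5: +3·0.00833333° lon, +5·0.00416667° lat → SW at lon -86.725°, lat -29.5625°.
Cell spans 0.00833333° lon × 0.00416667° lat.
south -29.56250, north -29.55833.

-29.56250, -29.55833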